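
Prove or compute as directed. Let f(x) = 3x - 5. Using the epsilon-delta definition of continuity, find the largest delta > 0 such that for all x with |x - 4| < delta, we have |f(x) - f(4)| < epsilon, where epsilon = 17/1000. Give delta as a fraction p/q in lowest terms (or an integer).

We compute f(4) = 3*(4) - 5 = 7.
|f(x) - f(4)| = |3x - 5 - (7)| = |3(x - 4)| = 3|x - 4|.
We need 3|x - 4| < 17/1000, i.e. |x - 4| < 17/1000 / 3 = 17/3000.
So any delta <= 17/3000 works. Conversely, if delta > 17/3000, then x = 4 + 17/3000 satisfies |x - 4| = 17/3000 < delta but |f(x) - f(4)| = 3 * 17/3000 = 17/1000, which is not < 17/1000; so no larger delta works.
Hence the largest such delta is 17/3000.

17/3000


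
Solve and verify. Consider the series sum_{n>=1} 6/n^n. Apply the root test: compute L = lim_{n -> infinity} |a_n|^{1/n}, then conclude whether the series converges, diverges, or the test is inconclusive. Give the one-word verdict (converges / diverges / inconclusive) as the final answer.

Let a_n denote the general term. Form |a_n|^(1/n) and simplify:
|a_n|^(1/n) = 6^(1/n)/n
Take the limit as n -> infinity: L = 0.
Since L = 0 < 1, the root test implies convergence.

converges


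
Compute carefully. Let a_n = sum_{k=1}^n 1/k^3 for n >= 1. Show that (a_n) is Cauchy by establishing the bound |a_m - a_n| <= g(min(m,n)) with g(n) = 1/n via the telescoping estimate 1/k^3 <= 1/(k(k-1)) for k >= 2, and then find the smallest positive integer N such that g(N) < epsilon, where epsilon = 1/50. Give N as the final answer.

For m > n >= 1: |a_m - a_n| = sum_{k=n+1}^m 1/k^3.
Use 1/k^3 <= 1/(k(k-1)) = 1/(k-1) - 1/k for k >= 2 (which holds since k^3 >= k^2 >= k(k-1) for k >= 2):
sum_{k=n+1}^m 1/k^3 <= sum_{k=n+1}^m (1/(k-1) - 1/k) = 1/n - 1/m <= 1/n.
By symmetry the same bound holds with n,m swapped, so |a_m - a_n| <= 1/min(m,n) = g(min(m,n)). Since g(n) -> 0, (a_n) is Cauchy.
Now solve g(N) < 1/50: 1/N < 1/50 <=> N > 1/(1/50) = 50.
The smallest integer strictly greater than 50 is N = 51.
Check: g(51) = 1/51 < 1/50; g(50) = 1/50 >= 1/50. So N = 51.

51


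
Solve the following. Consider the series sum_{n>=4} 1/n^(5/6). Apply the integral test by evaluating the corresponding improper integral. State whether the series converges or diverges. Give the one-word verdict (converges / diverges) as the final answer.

Let f(x) = x^(-5/6). Then f is positive, continuous, and decreasing on [4, infinity), so the integral test applies.
Compute the improper integral int_{4}^infinity f(x) dx:
  antiderivative F(x) = 6*x^(1/6).
  As x -> infinity, F(x) -> infinity (since p = 5/6 < 1).
  So the integral diverges. By the integral test, the series diverges.

diverges


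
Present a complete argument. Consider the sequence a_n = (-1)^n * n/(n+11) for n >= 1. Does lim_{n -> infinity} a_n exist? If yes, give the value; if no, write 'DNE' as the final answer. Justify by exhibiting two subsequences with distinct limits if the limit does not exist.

Examine the behaviour of a_n along subsequences.
a_{2k} = 2k/(2k+11) -> 1. a_{2k+1} = -(2k+1)/(2k+12) -> -1.
Since these two subsequential limits are 1 and -1, distinct, the full sequence cannot converge (a convergent sequence has all subsequences tending to the same limit). So lim a_n does not exist.

DNE


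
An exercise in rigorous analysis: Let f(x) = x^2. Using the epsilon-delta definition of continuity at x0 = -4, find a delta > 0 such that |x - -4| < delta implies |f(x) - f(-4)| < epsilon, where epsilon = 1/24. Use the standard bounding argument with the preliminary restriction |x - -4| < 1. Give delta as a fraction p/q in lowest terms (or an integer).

Factor: |x^2 - (-4)^2| = |x - -4| * |x + -4|.
Impose |x - -4| < 1 first. Then |x + -4| = |(x - -4) + 2*(-4)| <= |x - -4| + 2*|-4| < 1 + 8 = 9.
So |x^2 - (-4)^2| < delta * 9.
We need delta * 9 <= 1/24, i.e. delta <= 1/24/9 = 1/216.
Since 1/216 < 1, this is tighter than 1; take delta = 1/216.
So delta = 1/216 works.

1/216


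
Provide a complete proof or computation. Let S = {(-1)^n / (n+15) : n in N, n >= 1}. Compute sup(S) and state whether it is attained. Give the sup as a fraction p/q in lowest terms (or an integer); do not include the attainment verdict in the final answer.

Analysis:
- Values: -1/16, 1/17, -1/18, 1/19, -1/20, ...
- Positive terms (even n): 1/(2+15), 1/(4+15), ... decreasing -> max = 1/17 (n=2).
- Negative terms (odd n): -1/(1+15), -1/(3+15), ... increasing -> min = -1/16 (n=1).
- So sup = 1/17 (attained at n=2); inf = -1/16 (attained at n=1).
Conclusion: sup(S) = 1/17, attained in S.

1/17


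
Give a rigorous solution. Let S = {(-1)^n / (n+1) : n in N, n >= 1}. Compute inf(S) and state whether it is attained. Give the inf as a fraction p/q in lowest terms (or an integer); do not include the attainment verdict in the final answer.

Analysis:
- Values: -1/2, 1/3, -1/4, 1/5, -1/6, ...
- Positive terms (even n): 1/(2+1), 1/(4+1), ... decreasing -> max = 1/3 (n=2).
- Negative terms (odd n): -1/(1+1), -1/(3+1), ... increasing -> min = -1/2 (n=1).
- So sup = 1/3 (attained at n=2); inf = -1/2 (attained at n=1).
Conclusion: inf(S) = -1/2, attained in S.

-1/2


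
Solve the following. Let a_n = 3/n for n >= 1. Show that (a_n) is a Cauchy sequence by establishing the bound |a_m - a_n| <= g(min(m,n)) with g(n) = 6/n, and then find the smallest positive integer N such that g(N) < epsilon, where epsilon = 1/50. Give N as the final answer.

For any m, n >= 1, by the triangle inequality:
|a_m - a_n| = |3/m - 3/n| <= 3*1/m + 3*1/n <= 6/min(m,n).
So g(n) = 6/n bounds the Cauchy difference. Since g(n) -> 0, (a_n) is Cauchy.
Now solve g(N) < 1/50: 6/N < 1/50 <=> N > 6 / (1/50) = 300.
The smallest integer strictly greater than 300 is N = 301.
Check: g(301) = 6/301 = 6/301 < 1/50; g(300) = 1/50 >= 1/50. So N = 301.

301


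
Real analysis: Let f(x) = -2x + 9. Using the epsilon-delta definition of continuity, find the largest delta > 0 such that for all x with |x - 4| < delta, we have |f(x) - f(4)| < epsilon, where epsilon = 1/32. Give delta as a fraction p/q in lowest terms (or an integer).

We compute f(4) = -2*(4) + 9 = 1.
|f(x) - f(4)| = |-2x + 9 - (1)| = |-2(x - 4)| = 2|x - 4|.
We need 2|x - 4| < 1/32, i.e. |x - 4| < 1/32 / 2 = 1/64.
So any delta <= 1/64 works. Conversely, if delta > 1/64, then x = 4 + 1/64 satisfies |x - 4| = 1/64 < delta but |f(x) - f(4)| = 2 * 1/64 = 1/32, which is not < 1/32; so no larger delta works.
Hence the largest such delta is 1/64.

1/64


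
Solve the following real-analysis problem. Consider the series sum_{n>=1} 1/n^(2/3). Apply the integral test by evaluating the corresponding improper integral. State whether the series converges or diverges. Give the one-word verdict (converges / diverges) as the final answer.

Let f(x) = x^(-2/3). Then f is positive, continuous, and decreasing on [1, infinity), so the integral test applies.
Compute the improper integral int_{1}^infinity f(x) dx:
  antiderivative F(x) = 3*x^(1/3).
  As x -> infinity, F(x) -> infinity (since p = 2/3 < 1).
  So the integral diverges. By the integral test, the series diverges.

diverges


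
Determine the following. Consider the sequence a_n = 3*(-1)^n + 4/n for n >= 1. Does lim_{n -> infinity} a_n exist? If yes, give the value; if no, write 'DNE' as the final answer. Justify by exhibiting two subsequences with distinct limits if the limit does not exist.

Examine the behaviour of a_n along subsequences.
a_{2k} = 3 + 4/(2k) -> 3. a_{2k+1} = -3 + 4/(2k+1) -> -3.
Since these two subsequential limits are 3 and -3, distinct, the full sequence cannot converge (a convergent sequence has all subsequences tending to the same limit). So lim a_n does not exist.

DNE


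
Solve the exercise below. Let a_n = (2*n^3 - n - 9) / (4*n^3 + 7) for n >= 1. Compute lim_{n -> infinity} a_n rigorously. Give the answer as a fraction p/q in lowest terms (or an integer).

Divide numerator and denominator by n^3, the highest power:
numerator / n^3 = 2 - 1/n^2 - 9/n^3
denominator / n^3 = 4 + 7/n^3
As n -> infinity, all terms of the form c/n^k (k >= 1) tend to 0.
So numerator / n^3 -> 2 and denominator / n^3 -> 4.
Therefore lim a_n = 1/2.

1/2


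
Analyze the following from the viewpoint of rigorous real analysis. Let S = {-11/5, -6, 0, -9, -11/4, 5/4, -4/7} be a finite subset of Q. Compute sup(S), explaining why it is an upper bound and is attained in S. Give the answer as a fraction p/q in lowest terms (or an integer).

S is finite, so sup(S) = max(S).
Sorted decreasing:
5/4, 0, -4/7, -11/5, -11/4, -6, -9
The extremum is 5/4.
For every x in S, x <= 5/4. And 5/4 is in S, so it is attained.
Therefore sup(S) = 5/4.

5/4


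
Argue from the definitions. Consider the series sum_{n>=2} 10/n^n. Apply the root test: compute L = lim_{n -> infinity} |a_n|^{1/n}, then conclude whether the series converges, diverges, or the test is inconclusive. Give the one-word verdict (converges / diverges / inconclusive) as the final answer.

Let a_n denote the general term. Form |a_n|^(1/n) and simplify:
|a_n|^(1/n) = 10^(1/n)/n
Take the limit as n -> infinity: L = 0.
Since L = 0 < 1, the root test implies convergence.

converges


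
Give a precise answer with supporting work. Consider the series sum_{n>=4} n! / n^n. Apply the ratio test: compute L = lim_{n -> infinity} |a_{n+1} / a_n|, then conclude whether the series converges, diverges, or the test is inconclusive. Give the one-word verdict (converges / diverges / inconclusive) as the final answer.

Let a_n denote the general term. Form the ratio a_{n+1}/a_n and simplify:
a_{n+1}/a_n = (n/(n + 1))^n
Take the limit as n -> infinity: L = exp(-1).
Since L = exp(-1) < 1, the ratio test implies the series converges.

converges


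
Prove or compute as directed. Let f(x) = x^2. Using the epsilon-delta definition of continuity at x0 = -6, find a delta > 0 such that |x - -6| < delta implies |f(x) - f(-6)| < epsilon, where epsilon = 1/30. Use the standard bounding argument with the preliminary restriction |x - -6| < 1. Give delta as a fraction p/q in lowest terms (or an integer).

Factor: |x^2 - (-6)^2| = |x - -6| * |x + -6|.
Impose |x - -6| < 1 first. Then |x + -6| = |(x - -6) + 2*(-6)| <= |x - -6| + 2*|-6| < 1 + 12 = 13.
So |x^2 - (-6)^2| < delta * 13.
We need delta * 13 <= 1/30, i.e. delta <= 1/30/13 = 1/390.
Since 1/390 < 1, this is tighter than 1; take delta = 1/390.
So delta = 1/390 works.

1/390


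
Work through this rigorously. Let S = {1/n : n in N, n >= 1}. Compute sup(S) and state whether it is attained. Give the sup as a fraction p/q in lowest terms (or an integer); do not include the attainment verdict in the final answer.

Analysis:
- Values: 1, 1/2, 1/3, 1/4, ... strictly decreasing.
- The maximum is 1 (n=1); sup = 1 (attained).
- The set is bounded below by 0; 1/n -> 0 so 0 is the greatest lower bound.
- 0 is not in the set, so inf = 0 is not attained.
Conclusion: sup(S) = 1, attained in S.

1


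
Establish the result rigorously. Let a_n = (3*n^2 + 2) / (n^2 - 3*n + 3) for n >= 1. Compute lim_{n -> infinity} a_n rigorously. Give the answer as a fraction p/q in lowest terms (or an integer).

Divide numerator and denominator by n^2, the highest power:
numerator / n^2 = 3 + 2/n^2
denominator / n^2 = 1 - 3/n + 3/n^2
As n -> infinity, all terms of the form c/n^k (k >= 1) tend to 0.
So numerator / n^2 -> 3 and denominator / n^2 -> 1.
Therefore lim a_n = 3.

3


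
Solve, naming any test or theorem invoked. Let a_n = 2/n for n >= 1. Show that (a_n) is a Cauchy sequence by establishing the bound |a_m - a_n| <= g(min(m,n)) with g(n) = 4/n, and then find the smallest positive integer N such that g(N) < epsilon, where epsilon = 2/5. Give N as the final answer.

For any m, n >= 1, by the triangle inequality:
|a_m - a_n| = |2/m - 2/n| <= 2*1/m + 2*1/n <= 4/min(m,n).
So g(n) = 4/n bounds the Cauchy difference. Since g(n) -> 0, (a_n) is Cauchy.
Now solve g(N) < 2/5: 4/N < 2/5 <=> N > 4 / (2/5) = 10.
The smallest integer strictly greater than 10 is N = 11.
Check: g(11) = 4/11 = 4/11 < 2/5; g(10) = 2/5 >= 2/5. So N = 11.

11


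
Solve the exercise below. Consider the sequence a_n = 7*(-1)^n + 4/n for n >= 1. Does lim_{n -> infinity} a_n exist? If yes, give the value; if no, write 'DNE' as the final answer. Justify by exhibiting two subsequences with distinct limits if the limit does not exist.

Examine the behaviour of a_n along subsequences.
a_{2k} = 7 + 4/(2k) -> 7. a_{2k+1} = -7 + 4/(2k+1) -> -7.
Since these two subsequential limits are 7 and -7, distinct, the full sequence cannot converge (a convergent sequence has all subsequences tending to the same limit). So lim a_n does not exist.

DNE


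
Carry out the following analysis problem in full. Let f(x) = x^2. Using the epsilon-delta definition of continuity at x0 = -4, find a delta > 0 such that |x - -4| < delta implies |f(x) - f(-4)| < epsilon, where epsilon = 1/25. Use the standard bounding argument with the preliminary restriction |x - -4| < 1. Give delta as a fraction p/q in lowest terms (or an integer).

Factor: |x^2 - (-4)^2| = |x - -4| * |x + -4|.
Impose |x - -4| < 1 first. Then |x + -4| = |(x - -4) + 2*(-4)| <= |x - -4| + 2*|-4| < 1 + 8 = 9.
So |x^2 - (-4)^2| < delta * 9.
We need delta * 9 <= 1/25, i.e. delta <= 1/25/9 = 1/225.
Since 1/225 < 1, this is tighter than 1; take delta = 1/225.
So delta = 1/225 works.

1/225


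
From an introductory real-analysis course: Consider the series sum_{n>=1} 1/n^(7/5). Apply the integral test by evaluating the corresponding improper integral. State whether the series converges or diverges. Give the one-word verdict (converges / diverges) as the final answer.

Let f(x) = x^(-7/5). Then f is positive, continuous, and decreasing on [1, infinity), so the integral test applies.
Compute the improper integral int_{1}^infinity f(x) dx:
  antiderivative F(x) = -5/(2*x^(2/5)).
  As x -> infinity, F(x) -> 0 (since p = 7/5 > 1).
  So int = F(infinity) - F(1) = 0 - (-5/2) = 5/2.
  Finite, so by the integral test, the series converges.

converges


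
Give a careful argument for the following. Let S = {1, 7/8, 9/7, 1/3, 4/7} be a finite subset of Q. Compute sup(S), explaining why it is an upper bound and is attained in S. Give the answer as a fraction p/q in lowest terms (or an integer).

S is finite, so sup(S) = max(S).
Sorted decreasing:
9/7, 1, 7/8, 4/7, 1/3
The extremum is 9/7.
For every x in S, x <= 9/7. And 9/7 is in S, so it is attained.
Therefore sup(S) = 9/7.

9/7


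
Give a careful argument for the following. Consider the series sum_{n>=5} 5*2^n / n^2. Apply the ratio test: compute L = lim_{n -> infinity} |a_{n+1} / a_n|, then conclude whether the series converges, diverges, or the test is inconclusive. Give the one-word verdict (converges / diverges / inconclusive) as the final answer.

Let a_n denote the general term. Form the ratio a_{n+1}/a_n and simplify:
a_{n+1}/a_n = 2*n^2/(n + 1)^2
Take the limit as n -> infinity: L = 2.
Since L = 2 > 1 (or L = infinity), the ratio test implies the series diverges.

diverges


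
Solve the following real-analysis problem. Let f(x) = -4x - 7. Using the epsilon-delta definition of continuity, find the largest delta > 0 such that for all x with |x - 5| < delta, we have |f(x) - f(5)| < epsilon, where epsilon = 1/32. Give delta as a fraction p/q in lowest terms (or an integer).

We compute f(5) = -4*(5) - 7 = -27.
|f(x) - f(5)| = |-4x - 7 - (-27)| = |-4(x - 5)| = 4|x - 5|.
We need 4|x - 5| < 1/32, i.e. |x - 5| < 1/32 / 4 = 1/128.
So any delta <= 1/128 works. Conversely, if delta > 1/128, then x = 5 + 1/128 satisfies |x - 5| = 1/128 < delta but |f(x) - f(5)| = 4 * 1/128 = 1/32, which is not < 1/32; so no larger delta works.
Hence the largest such delta is 1/128.

1/128


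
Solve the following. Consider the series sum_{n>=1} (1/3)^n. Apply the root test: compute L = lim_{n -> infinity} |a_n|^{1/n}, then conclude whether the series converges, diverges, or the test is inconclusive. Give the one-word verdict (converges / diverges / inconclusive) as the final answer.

Let a_n denote the general term. Form |a_n|^(1/n) and simplify:
|a_n|^(1/n) = 1/3
Take the limit as n -> infinity: L = 1/3.
Since L = 1/3 < 1, the root test implies convergence.

converges


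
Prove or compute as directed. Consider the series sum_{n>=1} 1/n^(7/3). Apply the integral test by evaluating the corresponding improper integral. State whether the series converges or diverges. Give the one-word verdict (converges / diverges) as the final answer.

Let f(x) = x^(-7/3). Then f is positive, continuous, and decreasing on [1, infinity), so the integral test applies.
Compute the improper integral int_{1}^infinity f(x) dx:
  antiderivative F(x) = -3/(4*x^(4/3)).
  As x -> infinity, F(x) -> 0 (since p = 7/3 > 1).
  So int = F(infinity) - F(1) = 0 - (-3/4) = 3/4.
  Finite, so by the integral test, the series converges.

converges


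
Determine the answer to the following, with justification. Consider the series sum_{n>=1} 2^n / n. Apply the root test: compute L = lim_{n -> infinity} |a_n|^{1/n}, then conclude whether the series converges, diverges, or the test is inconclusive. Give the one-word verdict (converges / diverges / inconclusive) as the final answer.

Let a_n denote the general term. Form |a_n|^(1/n) and simplify:
|a_n|^(1/n) = 2/n^(1/n)
Take the limit as n -> infinity: L = 2.
Since L = 2 > 1, the root test implies divergence.

diverges


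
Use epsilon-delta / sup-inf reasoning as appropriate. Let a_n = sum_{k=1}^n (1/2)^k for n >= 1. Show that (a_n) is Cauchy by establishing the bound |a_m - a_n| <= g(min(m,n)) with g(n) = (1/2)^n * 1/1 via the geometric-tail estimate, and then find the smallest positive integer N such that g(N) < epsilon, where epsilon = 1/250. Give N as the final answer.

For m > n >= 1: |a_m - a_n| = sum_{k=n+1}^m (1/2)^k < sum_{k=n+1}^infinity (1/2)^k = (1/2)^(n+1) / (1 - 1/2) = (1/2)^n * (1/2) * (2/1) = (1/2)^n * 1/1.
So g(n) = (1/2)^n / 1. Since g(n) -> 0, (a_n) is Cauchy.
Now solve g(N) < 1/250: (1/2)^N / 1 < 1/250 <=> 2^N > 1 / (1 * 1/250) = 250.
Check powers of 2: 2^7 = 128 <= 250, 2^8 = 256 > 250.
So the smallest such N is 8. Check: g(8) = 1/(1 * 256) = 1/256 < 1/250.

8


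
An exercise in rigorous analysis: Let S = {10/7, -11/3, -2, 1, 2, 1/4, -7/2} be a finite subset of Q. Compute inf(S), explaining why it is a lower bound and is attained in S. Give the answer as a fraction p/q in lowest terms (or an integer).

S is finite, so inf(S) = min(S).
Sorted increasing:
-11/3, -7/2, -2, 1/4, 1, 10/7, 2
The extremum is -11/3.
For every x in S, x >= -11/3. And -11/3 is in S, so it is attained.
Therefore inf(S) = -11/3.

-11/3


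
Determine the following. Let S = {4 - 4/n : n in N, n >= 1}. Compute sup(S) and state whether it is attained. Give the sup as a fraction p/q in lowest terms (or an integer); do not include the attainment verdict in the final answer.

Analysis:
- Values: 0, 2, 8/3, 3, ... strictly increasing.
- Minimum is 0 (n=1); inf = 0 (attained).
- 4 - 4/n -> 4 from below; sup = 4, not attained.
Conclusion: sup(S) = 4, not attained in S.

4


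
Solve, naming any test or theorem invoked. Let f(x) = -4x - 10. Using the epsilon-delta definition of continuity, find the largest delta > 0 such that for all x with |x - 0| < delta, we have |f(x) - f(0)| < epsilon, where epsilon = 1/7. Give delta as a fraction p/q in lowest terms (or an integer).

We compute f(0) = -4*(0) - 10 = -10.
|f(x) - f(0)| = |-4x - 10 - (-10)| = |-4(x - 0)| = 4|x - 0|.
We need 4|x - 0| < 1/7, i.e. |x - 0| < 1/7 / 4 = 1/28.
So any delta <= 1/28 works. Conversely, if delta > 1/28, then x = 0 + 1/28 satisfies |x - 0| = 1/28 < delta but |f(x) - f(0)| = 4 * 1/28 = 1/7, which is not < 1/7; so no larger delta works.
Hence the largest such delta is 1/28.

1/28


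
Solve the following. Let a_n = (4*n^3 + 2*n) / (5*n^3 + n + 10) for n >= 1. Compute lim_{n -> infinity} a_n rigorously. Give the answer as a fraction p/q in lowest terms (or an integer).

Divide numerator and denominator by n^3, the highest power:
numerator / n^3 = 4 + 2/n^2
denominator / n^3 = 5 + n^(-2) + 10/n^3
As n -> infinity, all terms of the form c/n^k (k >= 1) tend to 0.
So numerator / n^3 -> 4 and denominator / n^3 -> 5.
Therefore lim a_n = 4/5.

4/5


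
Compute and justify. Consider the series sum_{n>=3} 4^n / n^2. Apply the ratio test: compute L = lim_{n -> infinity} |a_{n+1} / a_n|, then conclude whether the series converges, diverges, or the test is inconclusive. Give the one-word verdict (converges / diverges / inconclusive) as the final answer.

Let a_n denote the general term. Form the ratio a_{n+1}/a_n and simplify:
a_{n+1}/a_n = 4*n^2/(n + 1)^2
Take the limit as n -> infinity: L = 4.
Since L = 4 > 1 (or L = infinity), the ratio test implies the series diverges.

diverges


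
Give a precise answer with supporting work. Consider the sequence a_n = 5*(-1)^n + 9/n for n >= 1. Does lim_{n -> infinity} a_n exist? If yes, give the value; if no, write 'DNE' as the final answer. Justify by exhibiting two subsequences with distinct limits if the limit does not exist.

Examine the behaviour of a_n along subsequences.
a_{2k} = 5 + 9/(2k) -> 5. a_{2k+1} = -5 + 9/(2k+1) -> -5.
Since these two subsequential limits are 5 and -5, distinct, the full sequence cannot converge (a convergent sequence has all subsequences tending to the same limit). So lim a_n does not exist.

DNE


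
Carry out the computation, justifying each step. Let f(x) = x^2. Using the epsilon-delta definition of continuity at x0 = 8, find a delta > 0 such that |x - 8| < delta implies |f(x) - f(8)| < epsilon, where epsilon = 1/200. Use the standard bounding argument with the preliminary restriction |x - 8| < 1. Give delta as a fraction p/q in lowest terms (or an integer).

Factor: |x^2 - (8)^2| = |x - 8| * |x + 8|.
Impose |x - 8| < 1 first. Then |x + 8| = |(x - 8) + 2*(8)| <= |x - 8| + 2*|8| < 1 + 16 = 17.
So |x^2 - (8)^2| < delta * 17.
We need delta * 17 <= 1/200, i.e. delta <= 1/200/17 = 1/3400.
Since 1/3400 < 1, this is tighter than 1; take delta = 1/3400.
So delta = 1/3400 works.

1/3400


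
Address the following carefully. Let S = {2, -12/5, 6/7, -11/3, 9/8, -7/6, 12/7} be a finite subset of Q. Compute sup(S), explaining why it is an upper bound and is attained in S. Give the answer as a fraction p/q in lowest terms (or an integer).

S is finite, so sup(S) = max(S).
Sorted decreasing:
2, 12/7, 9/8, 6/7, -7/6, -12/5, -11/3
The extremum is 2.
For every x in S, x <= 2. And 2 is in S, so it is attained.
Therefore sup(S) = 2.

2


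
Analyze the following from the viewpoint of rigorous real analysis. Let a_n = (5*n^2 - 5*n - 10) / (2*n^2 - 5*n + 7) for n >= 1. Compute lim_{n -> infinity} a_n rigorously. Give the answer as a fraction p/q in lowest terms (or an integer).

Divide numerator and denominator by n^2, the highest power:
numerator / n^2 = 5 - 5/n - 10/n^2
denominator / n^2 = 2 - 5/n + 7/n^2
As n -> infinity, all terms of the form c/n^k (k >= 1) tend to 0.
So numerator / n^2 -> 5 and denominator / n^2 -> 2.
Therefore lim a_n = 5/2.

5/2


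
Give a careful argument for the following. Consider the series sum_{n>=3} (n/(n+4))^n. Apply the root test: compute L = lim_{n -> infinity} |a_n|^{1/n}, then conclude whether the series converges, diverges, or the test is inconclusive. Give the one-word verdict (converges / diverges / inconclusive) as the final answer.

Let a_n denote the general term. Form |a_n|^(1/n) and simplify:
|a_n|^(1/n) = n/(n + 4)
Take the limit as n -> infinity: L = 1.
Since L = 1, the root test is inconclusive. (In fact a_n = (n/(n+4))^n -> e^(-4) != 0, so the nth-term test shows divergence; but the root test itself gives no conclusion.)

inconclusive


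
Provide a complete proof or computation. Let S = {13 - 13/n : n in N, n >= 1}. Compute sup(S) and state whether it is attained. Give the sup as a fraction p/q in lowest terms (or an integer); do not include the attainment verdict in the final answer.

Analysis:
- Values: 0, 13/2, 26/3, 39/4, ... strictly increasing.
- Minimum is 0 (n=1); inf = 0 (attained).
- 13 - 13/n -> 13 from below; sup = 13, not attained.
Conclusion: sup(S) = 13, not attained in S.

13


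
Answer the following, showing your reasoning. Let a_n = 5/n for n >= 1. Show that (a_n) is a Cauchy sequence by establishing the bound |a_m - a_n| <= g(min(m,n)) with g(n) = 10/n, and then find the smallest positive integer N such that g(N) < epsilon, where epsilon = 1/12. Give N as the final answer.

For any m, n >= 1, by the triangle inequality:
|a_m - a_n| = |5/m - 5/n| <= 5*1/m + 5*1/n <= 10/min(m,n).
So g(n) = 10/n bounds the Cauchy difference. Since g(n) -> 0, (a_n) is Cauchy.
Now solve g(N) < 1/12: 10/N < 1/12 <=> N > 10 / (1/12) = 120.
The smallest integer strictly greater than 120 is N = 121.
Check: g(121) = 10/121 = 10/121 < 1/12; g(120) = 1/12 >= 1/12. So N = 121.

121


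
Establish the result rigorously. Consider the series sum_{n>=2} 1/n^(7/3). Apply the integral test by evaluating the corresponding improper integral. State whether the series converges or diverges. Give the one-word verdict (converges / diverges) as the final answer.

Let f(x) = x^(-7/3). Then f is positive, continuous, and decreasing on [2, infinity), so the integral test applies.
Compute the improper integral int_{2}^infinity f(x) dx:
  antiderivative F(x) = -3/(4*x^(4/3)).
  As x -> infinity, F(x) -> 0 (since p = 7/3 > 1).
  So int = F(infinity) - F(2) = 0 - (-3*2^(2/3)/16) = 3*2^(2/3)/16.
  Finite, so by the integral test, the series converges.

converges


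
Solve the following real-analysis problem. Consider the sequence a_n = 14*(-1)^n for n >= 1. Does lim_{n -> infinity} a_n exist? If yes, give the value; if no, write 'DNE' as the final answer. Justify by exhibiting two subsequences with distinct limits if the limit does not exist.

Examine the behaviour of a_n along subsequences.
Even-n subsequence a_{2k} = 14 -> 14. Odd-n subsequence a_{2k+1} = -14 -> -14.
Since these two subsequential limits are 14 and -14, distinct, the full sequence cannot converge (a convergent sequence has all subsequences tending to the same limit). So lim a_n does not exist.

DNE


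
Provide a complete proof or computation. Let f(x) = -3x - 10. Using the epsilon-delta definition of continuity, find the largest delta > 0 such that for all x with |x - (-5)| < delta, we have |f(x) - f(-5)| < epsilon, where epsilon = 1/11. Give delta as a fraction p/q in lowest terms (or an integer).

We compute f(-5) = -3*(-5) - 10 = 5.
|f(x) - f(-5)| = |-3x - 10 - (5)| = |-3(x - (-5))| = 3|x - (-5)|.
We need 3|x - (-5)| < 1/11, i.e. |x - (-5)| < 1/11 / 3 = 1/33.
So any delta <= 1/33 works. Conversely, if delta > 1/33, then x = -5 + 1/33 satisfies |x - (-5)| = 1/33 < delta but |f(x) - f(-5)| = 3 * 1/33 = 1/11, which is not < 1/11; so no larger delta works.
Hence the largest such delta is 1/33.

1/33


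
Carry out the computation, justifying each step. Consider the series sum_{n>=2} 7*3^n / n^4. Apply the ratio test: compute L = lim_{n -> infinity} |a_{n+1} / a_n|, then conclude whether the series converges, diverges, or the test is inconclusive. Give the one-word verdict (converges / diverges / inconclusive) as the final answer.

Let a_n denote the general term. Form the ratio a_{n+1}/a_n and simplify:
a_{n+1}/a_n = 3*n^4/(n + 1)^4
Take the limit as n -> infinity: L = 3.
Since L = 3 > 1 (or L = infinity), the ratio test implies the series diverges.

diverges


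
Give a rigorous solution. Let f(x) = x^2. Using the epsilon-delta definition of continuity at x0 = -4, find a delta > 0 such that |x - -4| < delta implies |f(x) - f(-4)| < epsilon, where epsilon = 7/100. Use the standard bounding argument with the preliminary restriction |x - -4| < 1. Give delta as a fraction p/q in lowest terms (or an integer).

Factor: |x^2 - (-4)^2| = |x - -4| * |x + -4|.
Impose |x - -4| < 1 first. Then |x + -4| = |(x - -4) + 2*(-4)| <= |x - -4| + 2*|-4| < 1 + 8 = 9.
So |x^2 - (-4)^2| < delta * 9.
We need delta * 9 <= 7/100, i.e. delta <= 7/100/9 = 7/900.
Since 7/900 < 1, this is tighter than 1; take delta = 7/900.
So delta = 7/900 works.

7/900


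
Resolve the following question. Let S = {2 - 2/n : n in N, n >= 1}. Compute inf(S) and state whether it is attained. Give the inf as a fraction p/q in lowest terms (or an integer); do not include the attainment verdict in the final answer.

Analysis:
- Values: 0, 1, 4/3, 3/2, ... strictly increasing.
- Minimum is 0 (n=1); inf = 0 (attained).
- 2 - 2/n -> 2 from below; sup = 2, not attained.
Conclusion: inf(S) = 0, attained in S.

0


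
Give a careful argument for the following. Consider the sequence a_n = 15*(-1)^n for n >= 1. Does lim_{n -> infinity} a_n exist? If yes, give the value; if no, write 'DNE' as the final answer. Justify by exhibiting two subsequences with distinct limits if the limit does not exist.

Examine the behaviour of a_n along subsequences.
Even-n subsequence a_{2k} = 15 -> 15. Odd-n subsequence a_{2k+1} = -15 -> -15.
Since these two subsequential limits are 15 and -15, distinct, the full sequence cannot converge (a convergent sequence has all subsequences tending to the same limit). So lim a_n does not exist.

DNE


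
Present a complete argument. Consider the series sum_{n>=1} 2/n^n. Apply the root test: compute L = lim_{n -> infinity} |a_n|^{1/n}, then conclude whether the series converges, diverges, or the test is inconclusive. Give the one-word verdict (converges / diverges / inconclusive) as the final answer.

Let a_n denote the general term. Form |a_n|^(1/n) and simplify:
|a_n|^(1/n) = 2^(1/n)/n
Take the limit as n -> infinity: L = 0.
Since L = 0 < 1, the root test implies convergence.

converges


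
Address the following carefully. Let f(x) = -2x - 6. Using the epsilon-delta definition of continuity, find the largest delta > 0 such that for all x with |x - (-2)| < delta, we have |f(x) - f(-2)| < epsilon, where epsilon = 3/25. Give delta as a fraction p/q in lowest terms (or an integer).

We compute f(-2) = -2*(-2) - 6 = -2.
|f(x) - f(-2)| = |-2x - 6 - (-2)| = |-2(x - (-2))| = 2|x - (-2)|.
We need 2|x - (-2)| < 3/25, i.e. |x - (-2)| < 3/25 / 2 = 3/50.
So any delta <= 3/50 works. Conversely, if delta > 3/50, then x = -2 + 3/50 satisfies |x - (-2)| = 3/50 < delta but |f(x) - f(-2)| = 2 * 3/50 = 3/25, which is not < 3/25; so no larger delta works.
Hence the largest such delta is 3/50.

3/50


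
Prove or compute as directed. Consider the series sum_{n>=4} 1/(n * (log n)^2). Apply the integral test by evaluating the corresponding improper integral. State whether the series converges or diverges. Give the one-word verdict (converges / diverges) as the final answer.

Let f(x) = 1/(x*log(x)^2). Then f is positive, continuous, and decreasing on [4, infinity), so the integral test applies.
Compute the improper integral int_{4}^infinity f(x) dx:
  antiderivative F(x) = -1/log(x).
  F(x) -> 0 as x -> infinity.  int = 0 - F(4) = 1/log(4) < infinity. By the integral test, the series converges.

converges


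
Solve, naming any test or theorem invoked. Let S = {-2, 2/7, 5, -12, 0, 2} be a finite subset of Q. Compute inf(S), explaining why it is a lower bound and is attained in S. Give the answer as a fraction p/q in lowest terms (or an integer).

S is finite, so inf(S) = min(S).
Sorted increasing:
-12, -2, 0, 2/7, 2, 5
The extremum is -12.
For every x in S, x >= -12. And -12 is in S, so it is attained.
Therefore inf(S) = -12.

-12


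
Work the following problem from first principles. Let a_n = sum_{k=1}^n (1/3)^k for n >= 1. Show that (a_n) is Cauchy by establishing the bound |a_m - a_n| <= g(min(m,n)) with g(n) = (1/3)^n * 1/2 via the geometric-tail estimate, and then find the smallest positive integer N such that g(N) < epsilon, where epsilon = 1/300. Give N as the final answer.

For m > n >= 1: |a_m - a_n| = sum_{k=n+1}^m (1/3)^k < sum_{k=n+1}^infinity (1/3)^k = (1/3)^(n+1) / (1 - 1/3) = (1/3)^n * (1/3) * (3/2) = (1/3)^n * 1/2.
So g(n) = (1/3)^n / 2. Since g(n) -> 0, (a_n) is Cauchy.
Now solve g(N) < 1/300: (1/3)^N / 2 < 1/300 <=> 3^N > 1 / (2 * 1/300) = 150.
Check powers of 3: 3^4 = 81 <= 150, 3^5 = 243 > 150.
So the smallest such N is 5. Check: g(5) = 1/(2 * 243) = 1/486 < 1/300.

5


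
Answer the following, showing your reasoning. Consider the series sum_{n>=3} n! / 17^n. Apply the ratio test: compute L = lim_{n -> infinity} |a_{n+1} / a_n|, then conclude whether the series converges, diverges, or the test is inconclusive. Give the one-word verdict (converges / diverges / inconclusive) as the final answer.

Let a_n denote the general term. Form the ratio a_{n+1}/a_n and simplify:
a_{n+1}/a_n = n/17 + 1/17
Take the limit as n -> infinity: L = infinity.
Since L = infinity > 1 (or L = infinity), the ratio test implies the series diverges.

diverges


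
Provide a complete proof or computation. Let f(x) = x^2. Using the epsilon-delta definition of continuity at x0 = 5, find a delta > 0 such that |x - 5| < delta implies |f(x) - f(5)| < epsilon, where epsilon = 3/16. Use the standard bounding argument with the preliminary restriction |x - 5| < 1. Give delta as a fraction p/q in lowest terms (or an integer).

Factor: |x^2 - (5)^2| = |x - 5| * |x + 5|.
Impose |x - 5| < 1 first. Then |x + 5| = |(x - 5) + 2*(5)| <= |x - 5| + 2*|5| < 1 + 10 = 11.
So |x^2 - (5)^2| < delta * 11.
We need delta * 11 <= 3/16, i.e. delta <= 3/16/11 = 3/176.
Since 3/176 < 1, this is tighter than 1; take delta = 3/176.
So delta = 3/176 works.

3/176


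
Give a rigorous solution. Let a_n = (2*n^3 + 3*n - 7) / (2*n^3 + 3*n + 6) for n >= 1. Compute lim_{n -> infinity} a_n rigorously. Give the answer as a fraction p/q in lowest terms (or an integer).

Divide numerator and denominator by n^3, the highest power:
numerator / n^3 = 2 + 3/n^2 - 7/n^3
denominator / n^3 = 2 + 3/n^2 + 6/n^3
As n -> infinity, all terms of the form c/n^k (k >= 1) tend to 0.
So numerator / n^3 -> 2 and denominator / n^3 -> 2.
Therefore lim a_n = 1.

1


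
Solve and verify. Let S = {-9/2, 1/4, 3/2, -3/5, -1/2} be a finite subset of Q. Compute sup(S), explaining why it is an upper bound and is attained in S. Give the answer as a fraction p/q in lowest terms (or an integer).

S is finite, so sup(S) = max(S).
Sorted decreasing:
3/2, 1/4, -1/2, -3/5, -9/2
The extremum is 3/2.
For every x in S, x <= 3/2. And 3/2 is in S, so it is attained.
Therefore sup(S) = 3/2.

3/2


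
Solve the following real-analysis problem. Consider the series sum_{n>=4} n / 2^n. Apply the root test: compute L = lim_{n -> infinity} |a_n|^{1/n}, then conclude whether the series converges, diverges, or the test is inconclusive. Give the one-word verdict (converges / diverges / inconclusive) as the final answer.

Let a_n denote the general term. Form |a_n|^(1/n) and simplify:
|a_n|^(1/n) = n^(1/n)/2
Take the limit as n -> infinity: L = 1/2.
Since L = 1/2 < 1, the root test implies convergence.

converges


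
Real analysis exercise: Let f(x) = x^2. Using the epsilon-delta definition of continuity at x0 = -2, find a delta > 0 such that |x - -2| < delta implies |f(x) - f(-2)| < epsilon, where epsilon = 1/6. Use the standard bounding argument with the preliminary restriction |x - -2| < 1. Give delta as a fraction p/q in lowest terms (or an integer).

Factor: |x^2 - (-2)^2| = |x - -2| * |x + -2|.
Impose |x - -2| < 1 first. Then |x + -2| = |(x - -2) + 2*(-2)| <= |x - -2| + 2*|-2| < 1 + 4 = 5.
So |x^2 - (-2)^2| < delta * 5.
We need delta * 5 <= 1/6, i.e. delta <= 1/6/5 = 1/30.
Since 1/30 < 1, this is tighter than 1; take delta = 1/30.
So delta = 1/30 works.

1/30


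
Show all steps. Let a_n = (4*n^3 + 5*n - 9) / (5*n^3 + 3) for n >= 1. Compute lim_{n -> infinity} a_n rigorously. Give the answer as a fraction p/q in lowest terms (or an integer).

Divide numerator and denominator by n^3, the highest power:
numerator / n^3 = 4 + 5/n^2 - 9/n^3
denominator / n^3 = 5 + 3/n^3
As n -> infinity, all terms of the form c/n^k (k >= 1) tend to 0.
So numerator / n^3 -> 4 and denominator / n^3 -> 5.
Therefore lim a_n = 4/5.

4/5


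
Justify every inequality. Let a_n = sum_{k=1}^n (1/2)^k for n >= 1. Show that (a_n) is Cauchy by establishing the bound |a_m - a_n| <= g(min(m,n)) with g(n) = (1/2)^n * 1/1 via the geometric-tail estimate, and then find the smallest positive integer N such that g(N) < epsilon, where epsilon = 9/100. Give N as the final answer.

For m > n >= 1: |a_m - a_n| = sum_{k=n+1}^m (1/2)^k < sum_{k=n+1}^infinity (1/2)^k = (1/2)^(n+1) / (1 - 1/2) = (1/2)^n * (1/2) * (2/1) = (1/2)^n * 1/1.
So g(n) = (1/2)^n / 1. Since g(n) -> 0, (a_n) is Cauchy.
Now solve g(N) < 9/100: (1/2)^N / 1 < 9/100 <=> 2^N > 1 / (1 * 9/100) = 100/9.
Check powers of 2: 2^3 = 8 <= 100/9, 2^4 = 16 > 100/9.
So the smallest such N is 4. Check: g(4) = 1/(1 * 16) = 1/16 < 9/100.

4


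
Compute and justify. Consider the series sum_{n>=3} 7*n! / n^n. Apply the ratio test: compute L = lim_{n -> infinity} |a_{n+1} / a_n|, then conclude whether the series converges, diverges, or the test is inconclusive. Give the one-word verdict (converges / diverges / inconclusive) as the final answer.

Let a_n denote the general term. Form the ratio a_{n+1}/a_n and simplify:
a_{n+1}/a_n = (n/(n + 1))^n
Take the limit as n -> infinity: L = exp(-1).
Since L = exp(-1) < 1, the ratio test implies the series converges.

converges


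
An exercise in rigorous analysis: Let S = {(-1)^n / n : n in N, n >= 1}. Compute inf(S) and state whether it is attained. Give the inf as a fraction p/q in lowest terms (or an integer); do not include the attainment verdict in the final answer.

Analysis:
- Values: -1, 1/2, -1/3, 1/4, -1/5, ...
- Positive terms (even n): 1/(2+0), 1/(4+0), ... decreasing -> max = 1/2 (n=2).
- Negative terms (odd n): -1/(1+0), -1/(3+0), ... increasing -> min = -1 (n=1).
- So sup = 1/2 (attained at n=2); inf = -1 (attained at n=1).
Conclusion: inf(S) = -1, attained in S.

-1


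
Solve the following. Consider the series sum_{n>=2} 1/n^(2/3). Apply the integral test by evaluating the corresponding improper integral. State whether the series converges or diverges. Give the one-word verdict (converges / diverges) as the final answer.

Let f(x) = x^(-2/3). Then f is positive, continuous, and decreasing on [2, infinity), so the integral test applies.
Compute the improper integral int_{2}^infinity f(x) dx:
  antiderivative F(x) = 3*x^(1/3).
  As x -> infinity, F(x) -> infinity (since p = 2/3 < 1).
  So the integral diverges. By the integral test, the series diverges.

diverges


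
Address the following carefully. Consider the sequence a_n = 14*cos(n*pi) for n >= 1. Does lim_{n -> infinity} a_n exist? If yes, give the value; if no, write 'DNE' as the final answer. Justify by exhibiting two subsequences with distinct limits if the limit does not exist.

Examine the behaviour of a_n along subsequences.
cos(n*pi) = (-1)^n, so a_n = 14*(-1)^n. a_{2k} = 14 -> 14. a_{2k+1} = -14 -> -14.
Since these two subsequential limits are 14 and -14, distinct, the full sequence cannot converge (a convergent sequence has all subsequences tending to the same limit). So lim a_n does not exist.

DNE


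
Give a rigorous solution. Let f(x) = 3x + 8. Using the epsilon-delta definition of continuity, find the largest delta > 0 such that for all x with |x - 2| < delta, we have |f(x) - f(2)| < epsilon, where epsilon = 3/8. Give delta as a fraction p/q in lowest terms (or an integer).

We compute f(2) = 3*(2) + 8 = 14.
|f(x) - f(2)| = |3x + 8 - (14)| = |3(x - 2)| = 3|x - 2|.
We need 3|x - 2| < 3/8, i.e. |x - 2| < 3/8 / 3 = 1/8.
So any delta <= 1/8 works. Conversely, if delta > 1/8, then x = 2 + 1/8 satisfies |x - 2| = 1/8 < delta but |f(x) - f(2)| = 3 * 1/8 = 3/8, which is not < 3/8; so no larger delta works.
Hence the largest such delta is 1/8.

1/8


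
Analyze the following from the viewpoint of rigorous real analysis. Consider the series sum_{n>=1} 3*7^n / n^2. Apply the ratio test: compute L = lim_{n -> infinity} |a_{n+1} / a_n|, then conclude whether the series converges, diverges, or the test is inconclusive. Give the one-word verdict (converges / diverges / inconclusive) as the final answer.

Let a_n denote the general term. Form the ratio a_{n+1}/a_n and simplify:
a_{n+1}/a_n = 7*n^2/(n + 1)^2
Take the limit as n -> infinity: L = 7.
Since L = 7 > 1 (or L = infinity), the ratio test implies the series diverges.

diverges
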